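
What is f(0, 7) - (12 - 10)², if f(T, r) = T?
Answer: -4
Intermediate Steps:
f(0, 7) - (12 - 10)² = 0 - (12 - 10)² = 0 - 1*2² = 0 - 1*4 = 0 - 4 = -4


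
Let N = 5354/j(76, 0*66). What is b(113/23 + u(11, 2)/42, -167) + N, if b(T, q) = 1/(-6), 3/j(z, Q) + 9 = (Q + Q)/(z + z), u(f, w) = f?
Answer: -96373/6 ≈ -16062.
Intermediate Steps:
j(z, Q) = 3/(-9 + Q/z) (j(z, Q) = 3/(-9 + (Q + Q)/(z + z)) = 3/(-9 + (2*Q)/((2*z))) = 3/(-9 + (2*Q)*(1/(2*z))) = 3/(-9 + Q/z))
b(T, q) = -⅙
N = -16062 (N = 5354/((3*76/(0*66 - 9*76))) = 5354/((3*76/(0 - 684))) = 5354/((3*76/(-684))) = 5354/((3*76*(-1/684))) = 5354/(-⅓) = 5354*(-3) = -16062)
b(113/23 + u(11, 2)/42, -167) + N = -⅙ - 16062 = -96373/6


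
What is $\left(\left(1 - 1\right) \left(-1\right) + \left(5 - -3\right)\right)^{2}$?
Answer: $64$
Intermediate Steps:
$\left(\left(1 - 1\right) \left(-1\right) + \left(5 - -3\right)\right)^{2} = \left(\left(1 - 1\right) \left(-1\right) + \left(5 + 3\right)\right)^{2} = \left(0 \left(-1\right) + 8\right)^{2} = \left(0 + 8\right)^{2} = 8^{2} = 64$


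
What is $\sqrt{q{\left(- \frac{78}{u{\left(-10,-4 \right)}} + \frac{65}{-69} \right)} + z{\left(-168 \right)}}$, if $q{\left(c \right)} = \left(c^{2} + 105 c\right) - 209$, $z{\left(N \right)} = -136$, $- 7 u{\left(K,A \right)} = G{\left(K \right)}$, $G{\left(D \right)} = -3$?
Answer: $\frac{\sqrt{66243949}}{69} \approx 117.96$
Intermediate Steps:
$u{\left(K,A \right)} = \frac{3}{7}$ ($u{\left(K,A \right)} = \left(- \frac{1}{7}\right) \left(-3\right) = \frac{3}{7}$)
$q{\left(c \right)} = -209 + c^{2} + 105 c$
$\sqrt{q{\left(- \frac{78}{u{\left(-10,-4 \right)}} + \frac{65}{-69} \right)} + z{\left(-168 \right)}} = \sqrt{\left(-209 + \left(- \frac{78}{\frac{3}{7}} + \frac{65}{-69}\right)^{2} + 105 \left(- \frac{78}{\frac{3}{7}} + \frac{65}{-69}\right)\right) - 136} = \sqrt{\left(-209 + \left(\left(-78\right) \frac{7}{3} + 65 \left(- \frac{1}{69}\right)\right)^{2} + 105 \left(\left(-78\right) \frac{7}{3} + 65 \left(- \frac{1}{69}\right)\right)\right) - 136} = \sqrt{\left(-209 + \left(-182 - \frac{65}{69}\right)^{2} + 105 \left(-182 - \frac{65}{69}\right)\right) - 136} = \sqrt{\left(-209 + \left(- \frac{12623}{69}\right)^{2} + 105 \left(- \frac{12623}{69}\right)\right) - 136} = \sqrt{\left(-209 + \frac{159340129}{4761} - \frac{441805}{23}\right) - 136} = \sqrt{\frac{66891445}{4761} - 136} = \sqrt{\frac{66243949}{4761}} = \frac{\sqrt{66243949}}{69}$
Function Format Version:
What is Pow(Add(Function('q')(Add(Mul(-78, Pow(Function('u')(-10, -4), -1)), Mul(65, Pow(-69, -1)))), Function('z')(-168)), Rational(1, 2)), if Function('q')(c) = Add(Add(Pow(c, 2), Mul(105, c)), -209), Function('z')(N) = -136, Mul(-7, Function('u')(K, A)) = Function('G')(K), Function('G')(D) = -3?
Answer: Mul(Rational(1, 69), Pow(66243949, Rational(1, 2))) ≈ 117.96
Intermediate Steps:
Function('u')(K, A) = Rational(3, 7) (Function('u')(K, A) = Mul(Rational(-1, 7), -3) = Rational(3, 7))
Function('q')(c) = Add(-209, Pow(c, 2), Mul(105, c))
Pow(Add(Function('q')(Add(Mul(-78, Pow(Function('u')(-10, -4), -1)), Mul(65, Pow(-69, -1)))), Function('z')(-168)), Rational(1, 2)) = Pow(Add(Add(-209, Pow(Add(Mul(-78, Pow(Rational(3, 7), -1)), Mul(65, Pow(-69, -1))), 2), Mul(105, Add(Mul(-78, Pow(Rational(3, 7), -1)), Mul(65, Pow(-69, -1))))), -136), Rational(1, 2)) = Pow(Add(Add(-209, Pow(Add(Mul(-78, Rational(7, 3)), Mul(65, Rational(-1, 69))), 2), Mul(105, Add(Mul(-78, Rational(7, 3)), Mul(65, Rational(-1, 69))))), -136), Rational(1, 2)) = Pow(Add(Add(-209, Pow(Add(-182, Rational(-65, 69)), 2), Mul(105, Add(-182, Rational(-65, 69)))), -136), Rational(1, 2)) = Pow(Add(Add(-209, Pow(Rational(-12623, 69), 2), Mul(105, Rational(-12623, 69))), -136), Rational(1, 2)) = Pow(Add(Add(-209, Rational(159340129, 4761), Rational(-441805, 23)), -136), Rational(1, 2)) = Pow(Add(Rational(66891445, 4761), -136), Rational(1, 2)) = Pow(Rational(66243949, 4761), Rational(1, 2)) = Mul(Rational(1, 69), Pow(66243949, Rational(1, 2)))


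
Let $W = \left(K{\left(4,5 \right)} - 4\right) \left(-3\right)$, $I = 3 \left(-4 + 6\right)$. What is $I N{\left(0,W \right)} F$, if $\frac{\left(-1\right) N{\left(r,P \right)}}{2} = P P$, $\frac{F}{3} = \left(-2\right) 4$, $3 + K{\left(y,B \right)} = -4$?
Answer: $313632$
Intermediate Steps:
$K{\left(y,B \right)} = -7$ ($K{\left(y,B \right)} = -3 - 4 = -7$)
$I = 6$ ($I = 3 \cdot 2 = 6$)
$F = -24$ ($F = 3 \left(\left(-2\right) 4\right) = 3 \left(-8\right) = -24$)
$W = 33$ ($W = \left(-7 - 4\right) \left(-3\right) = \left(-11\right) \left(-3\right) = 33$)
$N{\left(r,P \right)} = - 2 P^{2}$ ($N{\left(r,P \right)} = - 2 P P = - 2 P^{2}$)
$I N{\left(0,W \right)} F = 6 \left(- 2 \cdot 33^{2}\right) \left(-24\right) = 6 \left(\left(-2\right) 1089\right) \left(-24\right) = 6 \left(-2178\right) \left(-24\right) = \left(-13068\right) \left(-24\right) = 313632$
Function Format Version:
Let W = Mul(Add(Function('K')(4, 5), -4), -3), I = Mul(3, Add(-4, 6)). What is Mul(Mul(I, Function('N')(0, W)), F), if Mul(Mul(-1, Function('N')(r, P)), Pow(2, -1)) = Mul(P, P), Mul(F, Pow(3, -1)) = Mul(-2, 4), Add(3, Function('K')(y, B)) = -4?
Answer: 313632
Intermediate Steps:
Function('K')(y, B) = -7 (Function('K')(y, B) = Add(-3, -4) = -7)
I = 6 (I = Mul(3, 2) = 6)
F = -24 (F = Mul(3, Mul(-2, 4)) = Mul(3, -8) = -24)
W = 33 (W = Mul(Add(-7, -4), -3) = Mul(-11, -3) = 33)
Function('N')(r, P) = Mul(-2, Pow(P, 2)) (Function('N')(r, P) = Mul(-2, Mul(P, P)) = Mul(-2, Pow(P, 2)))
Mul(Mul(I, Function('N')(0, W)), F) = Mul(Mul(6, Mul(-2, Pow(33, 2))), -24) = Mul(Mul(6, Mul(-2, 1089)), -24) = Mul(Mul(6, -2178), -24) = Mul(-13068, -24) = 313632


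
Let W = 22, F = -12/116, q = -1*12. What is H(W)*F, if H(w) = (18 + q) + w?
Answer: -84/29 ≈ -2.8966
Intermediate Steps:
q = -12
F = -3/29 (F = -12*1/116 = -3/29 ≈ -0.10345)
H(w) = 6 + w (H(w) = (18 - 12) + w = 6 + w)
H(W)*F = (6 + 22)*(-3/29) = 28*(-3/29) = -84/29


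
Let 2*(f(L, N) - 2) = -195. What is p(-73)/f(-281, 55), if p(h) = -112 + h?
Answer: 370/191 ≈ 1.9372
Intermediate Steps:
f(L, N) = -191/2 (f(L, N) = 2 + (1/2)*(-195) = 2 - 195/2 = -191/2)
p(-73)/f(-281, 55) = (-112 - 73)/(-191/2) = -185*(-2/191) = 370/191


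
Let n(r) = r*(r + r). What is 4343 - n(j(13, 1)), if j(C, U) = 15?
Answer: 3893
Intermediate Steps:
n(r) = 2*r² (n(r) = r*(2*r) = 2*r²)
4343 - n(j(13, 1)) = 4343 - 2*15² = 4343 - 2*225 = 4343 - 1*450 = 4343 - 450 = 3893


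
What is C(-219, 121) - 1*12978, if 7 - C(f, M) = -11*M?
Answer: -11640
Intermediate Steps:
C(f, M) = 7 + 11*M (C(f, M) = 7 - (-11)*M = 7 + 11*M)
C(-219, 121) - 1*12978 = (7 + 11*121) - 1*12978 = (7 + 1331) - 12978 = 1338 - 12978 = -11640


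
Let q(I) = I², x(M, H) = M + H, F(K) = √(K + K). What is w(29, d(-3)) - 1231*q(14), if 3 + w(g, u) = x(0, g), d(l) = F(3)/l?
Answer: -241250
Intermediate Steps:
F(K) = √2*√K (F(K) = √(2*K) = √2*√K)
d(l) = √6/l (d(l) = (√2*√3)/l = √6/l)
x(M, H) = H + M
w(g, u) = -3 + g (w(g, u) = -3 + (g + 0) = -3 + g)
w(29, d(-3)) - 1231*q(14) = (-3 + 29) - 1231*14² = 26 - 1231*196 = 26 - 241276 = -241250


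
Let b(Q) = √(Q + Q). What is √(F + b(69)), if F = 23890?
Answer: √(23890 + √138) ≈ 154.60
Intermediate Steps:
b(Q) = √2*√Q (b(Q) = √(2*Q) = √2*√Q)
√(F + b(69)) = √(23890 + √2*√69) = √(23890 + √138)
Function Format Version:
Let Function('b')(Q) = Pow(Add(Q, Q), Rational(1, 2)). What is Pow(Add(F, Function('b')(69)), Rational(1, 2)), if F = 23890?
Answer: Pow(Add(23890, Pow(138, Rational(1, 2))), Rational(1, 2)) ≈ 154.60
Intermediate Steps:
Function('b')(Q) = Mul(Pow(2, Rational(1, 2)), Pow(Q, Rational(1, 2))) (Function('b')(Q) = Pow(Mul(2, Q), Rational(1, 2)) = Mul(Pow(2, Rational(1, 2)), Pow(Q, Rational(1, 2))))
Pow(Add(F, Function('b')(69)), Rational(1, 2)) = Pow(Add(23890, Mul(Pow(2, Rational(1, 2)), Pow(69, Rational(1, 2)))), Rational(1, 2)) = Pow(Add(23890, Pow(138, Rational(1, 2))), Rational(1, 2))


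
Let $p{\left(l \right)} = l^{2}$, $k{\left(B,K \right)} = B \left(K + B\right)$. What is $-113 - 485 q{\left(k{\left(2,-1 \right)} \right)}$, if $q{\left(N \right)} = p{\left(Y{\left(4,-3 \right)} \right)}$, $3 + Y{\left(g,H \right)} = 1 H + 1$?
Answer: $-12238$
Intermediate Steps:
$k{\left(B,K \right)} = B \left(B + K\right)$
$Y{\left(g,H \right)} = -2 + H$ ($Y{\left(g,H \right)} = -3 + \left(1 H + 1\right) = -3 + \left(H + 1\right) = -3 + \left(1 + H\right) = -2 + H$)
$q{\left(N \right)} = 25$ ($q{\left(N \right)} = \left(-2 - 3\right)^{2} = \left(-5\right)^{2} = 25$)
$-113 - 485 q{\left(k{\left(2,-1 \right)} \right)} = -113 - 12125 = -12238$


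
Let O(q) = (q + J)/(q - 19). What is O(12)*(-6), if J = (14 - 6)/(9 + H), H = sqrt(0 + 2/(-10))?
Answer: 15696/1421 - 24*I*sqrt(5)/1421 ≈ 11.046 - 0.037766*I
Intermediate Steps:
H = I*sqrt(5)/5 (H = sqrt(0 + 2*(-1/10)) = sqrt(0 - 1/5) = sqrt(-1/5) = I*sqrt(5)/5 ≈ 0.44721*I)
J = 8/(9 + I*sqrt(5)/5) (J = (14 - 6)/(9 + I*sqrt(5)/5) = 8/(9 + I*sqrt(5)/5) ≈ 0.8867 - 0.04406*I)
O(q) = (180/203 + q - 4*I*sqrt(5)/203)/(-19 + q) (O(q) = (q + (180/203 - 4*I*sqrt(5)/203))/(q - 19) = (180/203 + q - 4*I*sqrt(5)/203)/(-19 + q))
O(12)*(-6) = ((40 + 12*(45 + I*sqrt(5)))/((-19 + 12)*(45 + I*sqrt(5))))*(-6) = ((40 + (540 + 12*I*sqrt(5)))/((-7)*(45 + I*sqrt(5))))*(-6) = -(580 + 12*I*sqrt(5))/(7*(45 + I*sqrt(5)))*(-6) = 6*(580 + 12*I*sqrt(5))/(7*(45 + I*sqrt(5)))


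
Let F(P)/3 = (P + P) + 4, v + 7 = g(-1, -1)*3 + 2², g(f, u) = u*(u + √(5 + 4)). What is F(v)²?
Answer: 1764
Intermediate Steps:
g(f, u) = u*(3 + u) (g(f, u) = u*(u + √9) = u*(u + 3) = u*(3 + u))
v = -9 (v = -7 + (-(3 - 1)*3 + 2²) = -7 + (-1*2*3 + 4) = -7 + (-2*3 + 4) = -7 + (-6 + 4) = -7 - 2 = -9)
F(P) = 12 + 6*P (F(P) = 3*((P + P) + 4) = 3*(2*P + 4) = 3*(4 + 2*P) = 12 + 6*P)
F(v)² = (12 + 6*(-9))² = (12 - 54)² = (-42)² = 1764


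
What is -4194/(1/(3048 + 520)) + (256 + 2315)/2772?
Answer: -13826912551/924 ≈ -1.4964e+7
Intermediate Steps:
-4194/(1/(3048 + 520)) + (256 + 2315)/2772 = -4194/(1/3568) + 2571*(1/2772) = -4194/1/3568 + 857/924 = -4194*3568 + 857/924 = -14964192 + 857/924 = -13826912551/924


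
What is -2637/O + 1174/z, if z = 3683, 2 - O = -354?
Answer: -9294127/1311148 ≈ -7.0885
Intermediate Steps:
O = 356 (O = 2 - 1*(-354) = 2 + 354 = 356)
-2637/O + 1174/z = -2637/356 + 1174/3683 = -9294127/1311148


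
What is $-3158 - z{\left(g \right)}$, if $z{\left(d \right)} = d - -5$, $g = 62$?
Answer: $-3225$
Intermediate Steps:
$z{\left(d \right)} = 5 + d$ ($z{\left(d \right)} = d + 5 = 5 + d$)
$-3158 - z{\left(g \right)} = -3158 - \left(5 + 62\right) = -3158 - 67 = -3225$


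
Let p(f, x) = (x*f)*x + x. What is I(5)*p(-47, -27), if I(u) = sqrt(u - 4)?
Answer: -34290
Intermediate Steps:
p(f, x) = x + f*x**2 (p(f, x) = (f*x)*x + x = f*x**2 + x = x + f*x**2)
I(u) = sqrt(-4 + u)
I(5)*p(-47, -27) = sqrt(-4 + 5)*(-27*(1 - 47*(-27))) = sqrt(1)*(-27*(1 + 1269)) = 1*(-27*1270) = 1*(-34290) = -34290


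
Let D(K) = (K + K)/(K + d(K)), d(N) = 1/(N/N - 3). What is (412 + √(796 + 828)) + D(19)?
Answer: 15320/37 + 2*√406 ≈ 454.35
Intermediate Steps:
d(N) = -½ (d(N) = 1/(1 - 3) = 1/(-2) = -½)
D(K) = 2*K/(-½ + K) (D(K) = (K + K)/(K - ½) = (2*K)/(-½ + K) = 2*K/(-½ + K))
(412 + √(796 + 828)) + D(19) = (412 + √(796 + 828)) + 4*19/(-1 + 2*19) = (412 + √1624) + 4*19/(-1 + 38) = (412 + 2*√406) + 4*19/37 = (412 + 2*√406) + 4*19*(1/37) = (412 + 2*√406) + 76/37 = 15320/37 + 2*√406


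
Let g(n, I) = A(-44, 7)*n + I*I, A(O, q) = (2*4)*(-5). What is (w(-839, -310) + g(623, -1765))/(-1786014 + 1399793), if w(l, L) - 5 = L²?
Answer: -3186410/386221 ≈ -8.2502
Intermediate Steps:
A(O, q) = -40 (A(O, q) = 8*(-5) = -40)
g(n, I) = I² - 40*n (g(n, I) = -40*n + I*I = -40*n + I² = I² - 40*n)
w(l, L) = 5 + L²
(w(-839, -310) + g(623, -1765))/(-1786014 + 1399793) = ((5 + (-310)²) + ((-1765)² - 40*623))/(-1786014 + 1399793) = ((5 + 96100) + (3115225 - 24920))/(-386221) = (96105 + 3090305)*(-1/386221) = 3186410*(-1/386221) = -3186410/386221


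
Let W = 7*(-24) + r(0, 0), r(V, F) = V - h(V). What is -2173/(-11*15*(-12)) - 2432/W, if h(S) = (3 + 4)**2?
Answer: 4343819/429660 ≈ 10.110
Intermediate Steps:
h(S) = 49 (h(S) = 7**2 = 49)
r(V, F) = -49 + V (r(V, F) = V - 1*49 = V - 49 = -49 + V)
W = -217 (W = 7*(-24) + (-49 + 0) = -168 - 49 = -217)
-2173/(-11*15*(-12)) - 2432/W = -2173/(-11*15*(-12)) - 2432/(-217) = -2173/((-165*(-12))) - 2432*(-1/217) = -2173/1980 + 2432/217 = 4343819/429660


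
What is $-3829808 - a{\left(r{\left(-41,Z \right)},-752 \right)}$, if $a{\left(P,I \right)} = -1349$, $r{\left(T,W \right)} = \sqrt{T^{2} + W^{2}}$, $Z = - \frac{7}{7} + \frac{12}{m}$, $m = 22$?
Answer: $-3828459$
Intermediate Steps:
$Z = - \frac{5}{11}$ ($Z = - \frac{7}{7} + \frac{12}{22} = \left(-7\right) \frac{1}{7} + 12 \cdot \frac{1}{22} = -1 + \frac{6}{11} = - \frac{5}{11} \approx -0.45455$)
$-3829808 - a{\left(r{\left(-41,Z \right)},-752 \right)} = -3829808 - -1349 = -3829808 + 1349 = -3828459$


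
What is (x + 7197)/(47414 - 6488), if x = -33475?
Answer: -13139/20463 ≈ -0.64209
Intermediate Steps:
(x + 7197)/(47414 - 6488) = (-33475 + 7197)/(47414 - 6488) = -26278/40926 = -26278*1/40926 = -13139/20463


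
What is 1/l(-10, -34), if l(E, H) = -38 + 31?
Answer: -1/7 ≈ -0.14286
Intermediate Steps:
l(E, H) = -7
1/l(-10, -34) = 1/(-7) = -1/7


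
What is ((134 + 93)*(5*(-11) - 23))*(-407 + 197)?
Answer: 3718260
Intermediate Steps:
((134 + 93)*(5*(-11) - 23))*(-407 + 197) = (227*(-55 - 23))*(-210) = (227*(-78))*(-210) = -17706*(-210) = 3718260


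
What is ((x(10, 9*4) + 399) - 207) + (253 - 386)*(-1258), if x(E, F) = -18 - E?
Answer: 167478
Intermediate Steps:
((x(10, 9*4) + 399) - 207) + (253 - 386)*(-1258) = (((-18 - 1*10) + 399) - 207) + (253 - 386)*(-1258) = (((-18 - 10) + 399) - 207) - 133*(-1258) = ((-28 + 399) - 207) + 167314 = (371 - 207) + 167314 = 164 + 167314 = 167478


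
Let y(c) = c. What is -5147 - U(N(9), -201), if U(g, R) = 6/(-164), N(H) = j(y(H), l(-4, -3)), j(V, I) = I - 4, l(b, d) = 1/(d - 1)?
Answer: -422051/82 ≈ -5147.0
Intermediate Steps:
l(b, d) = 1/(-1 + d)
j(V, I) = -4 + I
N(H) = -17/4 (N(H) = -4 + 1/(-1 - 3) = -4 + 1/(-4) = -4 - ¼ = -17/4)
U(g, R) = -3/82 (U(g, R) = 6*(-1/164) = -3/82)
-5147 - U(N(9), -201) = -5147 - 1*(-3/82) = -5147 + 3/82 = -422051/82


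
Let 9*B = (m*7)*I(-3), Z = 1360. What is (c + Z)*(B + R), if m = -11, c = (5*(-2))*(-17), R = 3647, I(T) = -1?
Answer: 5593000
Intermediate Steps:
c = 170 (c = -10*(-17) = 170)
B = 77/9 (B = (-11*7*(-1))/9 = (-77*(-1))/9 = (⅑)*77 = 77/9 ≈ 8.5556)
(c + Z)*(B + R) = (170 + 1360)*(77/9 + 3647) = 1530*(32900/9) = 5593000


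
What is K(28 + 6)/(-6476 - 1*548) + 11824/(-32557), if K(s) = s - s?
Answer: -11824/32557 ≈ -0.36318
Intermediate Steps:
K(s) = 0
K(28 + 6)/(-6476 - 1*548) + 11824/(-32557) = 0/(-6476 - 1*548) + 11824/(-32557) = 0/(-6476 - 548) + 11824*(-1/32557) = 0/(-7024) - 11824/32557 = 0*(-1/7024) - 11824/32557 = 0 - 11824/32557 = -11824/32557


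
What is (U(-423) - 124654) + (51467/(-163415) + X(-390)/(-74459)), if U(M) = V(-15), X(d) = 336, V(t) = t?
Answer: -216705865460894/1738245355 ≈ -1.2467e+5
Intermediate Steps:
U(M) = -15
(U(-423) - 124654) + (51467/(-163415) + X(-390)/(-74459)) = (-15 - 124654) + (51467/(-163415) + 336/(-74459)) = -124669 + (51467*(-1/163415) + 336*(-1/74459)) = -124669 + (-51467/163415 - 48/10637) = -124669 - 555298399/1738245355 = -216705865460894/1738245355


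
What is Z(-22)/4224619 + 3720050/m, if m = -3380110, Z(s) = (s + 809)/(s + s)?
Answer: -4067632895461/3695916381388 ≈ -1.1006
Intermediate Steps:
Z(s) = (809 + s)/(2*s) (Z(s) = (809 + s)/((2*s)) = (809 + s)*(1/(2*s)) = (809 + s)/(2*s))
Z(-22)/4224619 + 3720050/m = ((½)*(809 - 22)/(-22))/4224619 + 3720050/(-3380110) = ((½)*(-1/22)*787)*(1/4224619) + 3720050*(-1/3380110) = -787/44*1/4224619 - 372005/338011 = -787/185883236 - 372005/338011 = -4067632895461/3695916381388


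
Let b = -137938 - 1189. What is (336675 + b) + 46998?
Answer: 244546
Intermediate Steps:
b = -139127
(336675 + b) + 46998 = (336675 - 139127) + 46998 = 197548 + 46998 = 244546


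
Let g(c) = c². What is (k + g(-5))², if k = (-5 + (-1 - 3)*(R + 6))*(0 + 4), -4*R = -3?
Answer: 10609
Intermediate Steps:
R = ¾ (R = -¼*(-3) = ¾ ≈ 0.75000)
k = -128 (k = (-5 + (-1 - 3)*(¾ + 6))*(0 + 4) = (-5 - 4*27/4)*4 = (-5 - 27)*4 = -32*4 = -128)
(k + g(-5))² = (-128 + (-5)²)² = (-128 + 25)² = (-103)² = 10609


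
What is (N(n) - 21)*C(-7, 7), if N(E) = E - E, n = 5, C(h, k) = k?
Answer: -147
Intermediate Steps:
N(E) = 0
(N(n) - 21)*C(-7, 7) = (0 - 21)*7 = -21*7 = -147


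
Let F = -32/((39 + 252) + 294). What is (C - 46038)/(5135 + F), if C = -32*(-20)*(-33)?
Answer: -39287430/3003943 ≈ -13.079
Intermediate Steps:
C = -21120 (C = 640*(-33) = -21120)
F = -32/585 (F = -32/(291 + 294) = -32/585 ≈ -0.054701)
(C - 46038)/(5135 + F) = (-21120 - 46038)/(5135 - 32/585) = -67158/3003943/585 = -67158*585/3003943 = -39287430/3003943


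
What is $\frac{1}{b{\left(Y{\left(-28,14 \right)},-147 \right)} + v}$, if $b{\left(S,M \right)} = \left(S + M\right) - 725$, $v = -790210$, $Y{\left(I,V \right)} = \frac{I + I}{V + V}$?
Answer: $- \frac{1}{791084} \approx -1.2641 \cdot 10^{-6}$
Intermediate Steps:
$Y{\left(I,V \right)} = \frac{I}{V}$ ($Y{\left(I,V \right)} = \frac{2 I}{2 V} = 2 I \frac{1}{2 V} = \frac{I}{V}$)
$b{\left(S,M \right)} = -725 + M + S$ ($b{\left(S,M \right)} = \left(M + S\right) - 725 = -725 + M + S$)
$\frac{1}{b{\left(Y{\left(-28,14 \right)},-147 \right)} + v} = \frac{1}{\left(-725 - 147 - \frac{28}{14}\right) - 790210} = \frac{1}{\left(-725 - 147 - 2\right) - 790210} = \frac{1}{-874 - 790210} = \frac{1}{-791084} = - \frac{1}{791084}$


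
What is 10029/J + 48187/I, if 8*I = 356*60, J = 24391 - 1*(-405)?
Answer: 610811141/33102660 ≈ 18.452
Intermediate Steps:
J = 24796 (J = 24391 + 405 = 24796)
I = 2670 (I = (356*60)/8 = (⅛)*21360 = 2670)
10029/J + 48187/I = 10029/24796 + 48187/2670 = 610811141/33102660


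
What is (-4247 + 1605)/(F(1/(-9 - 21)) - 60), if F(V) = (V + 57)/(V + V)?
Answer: 5284/1829 ≈ 2.8890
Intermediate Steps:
F(V) = (57 + V)/(2*V) (F(V) = (57 + V)/((2*V)) = (57 + V)*(1/(2*V)) = (57 + V)/(2*V))
(-4247 + 1605)/(F(1/(-9 - 21)) - 60) = (-4247 + 1605)/((57 + 1/(-9 - 21))/(2*(1/(-9 - 21))) - 60) = -2642/((57 + 1/(-30))/(2*(1/(-30))) - 60) = -2642/((57 - 1/30)/(2*(-1/30)) - 60) = -2642/((½)*(-30)*(1709/30) - 60) = -2642/(-1709/2 - 60) = -2642/(-1829/2) = -2642*(-2/1829) = 5284/1829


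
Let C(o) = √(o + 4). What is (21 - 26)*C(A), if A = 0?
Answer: -10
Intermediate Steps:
C(o) = √(4 + o)
(21 - 26)*C(A) = (21 - 26)*√(4 + 0) = -5*√4 = -5*2 = -10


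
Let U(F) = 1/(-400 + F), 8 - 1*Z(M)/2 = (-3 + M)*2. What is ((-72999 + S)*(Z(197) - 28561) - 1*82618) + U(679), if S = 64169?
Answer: 72211285549/279 ≈ 2.5882e+8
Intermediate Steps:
Z(M) = 28 - 4*M (Z(M) = 16 - 2*(-3 + M)*2 = 16 - 2*(-6 + 2*M) = 16 + (12 - 4*M) = 28 - 4*M)
((-72999 + S)*(Z(197) - 28561) - 1*82618) + U(679) = ((-72999 + 64169)*((28 - 4*197) - 28561) - 1*82618) + 1/(-400 + 679) = (-8830*((28 - 788) - 28561) - 82618) + 1/279 = (-8830*(-760 - 28561) - 82618) + 1/279 = (-8830*(-29321) - 82618) + 1/279 = (258904430 - 82618) + 1/279 = 258821812 + 1/279 = 72211285549/279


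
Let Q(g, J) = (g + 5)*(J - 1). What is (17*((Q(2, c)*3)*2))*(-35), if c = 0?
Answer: 24990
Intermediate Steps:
Q(g, J) = (-1 + J)*(5 + g) (Q(g, J) = (5 + g)*(-1 + J) = (-1 + J)*(5 + g))
(17*((Q(2, c)*3)*2))*(-35) = (17*(((-5 - 1*2 + 5*0 + 0*2)*3)*2))*(-35) = (17*(((-5 - 2 + 0 + 0)*3)*2))*(-35) = (17*(-7*3*2))*(-35) = (17*(-21*2))*(-35) = (17*(-42))*(-35) = -714*(-35) = 24990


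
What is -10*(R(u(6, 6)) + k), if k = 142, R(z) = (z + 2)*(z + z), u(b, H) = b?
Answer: -2380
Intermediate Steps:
R(z) = 2*z*(2 + z) (R(z) = (2 + z)*(2*z) = 2*z*(2 + z))
-10*(R(u(6, 6)) + k) = -10*(2*6*(2 + 6) + 142) = -10*(2*6*8 + 142) = -10*(96 + 142) = -10*238 = -2380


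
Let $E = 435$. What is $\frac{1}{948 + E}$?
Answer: $\frac{1}{1383} \approx 0.00072307$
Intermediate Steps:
$\frac{1}{948 + E} = \frac{1}{948 + 435} = \frac{1}{1383}$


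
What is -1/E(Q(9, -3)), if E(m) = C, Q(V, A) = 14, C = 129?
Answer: -1/129 ≈ -0.0077519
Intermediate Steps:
E(m) = 129
-1/E(Q(9, -3)) = -1/129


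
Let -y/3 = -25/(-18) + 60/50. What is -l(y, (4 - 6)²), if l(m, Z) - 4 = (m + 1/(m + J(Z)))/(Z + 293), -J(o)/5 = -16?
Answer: -76727869/19307970 ≈ -3.9739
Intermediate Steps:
y = -233/30 (y = -3*(-25/(-18) + 60/50) = -3*(-25*(-1/18) + 60*(1/50)) = -3*(25/18 + 6/5) = -3*233/90 = -233/30 ≈ -7.7667)
J(o) = 80 (J(o) = -5*(-16) = 80)
l(m, Z) = 4 + (m + 1/(80 + m))/(293 + Z) (l(m, Z) = 4 + (m + 1/(m + 80))/(Z + 293) = 4 + (m + 1/(80 + m))/(293 + Z))
-l(y, (4 - 6)²) = -(93761 + (-233/30)² + 320*(4 - 6)² + 1252*(-233/30) + 4*(4 - 6)²*(-233/30))/(23440 + 80*(4 - 6)² + 293*(-233/30) + (4 - 6)²*(-233/30)) = -(93761 + 54289/900 + 320*(-2)² - 145858/15 + 4*(-2)²*(-233/30))/(23440 + 80*(-2)² - 68269/30 + (-2)²*(-233/30)) = -(93761 + 54289/900 + 320*4 - 145858/15 + 4*4*(-233/30))/(23440 + 80*4 - 68269/30 + 4*(-233/30)) = -(93761 + 54289/900 + 1280 - 145858/15 - 1864/15)/(23440 + 320 - 68269/30 - 466/15) = -76727869/(214533/10*900) = -10*76727869/(214533*900) = -1*76727869/19307970 = -76727869/19307970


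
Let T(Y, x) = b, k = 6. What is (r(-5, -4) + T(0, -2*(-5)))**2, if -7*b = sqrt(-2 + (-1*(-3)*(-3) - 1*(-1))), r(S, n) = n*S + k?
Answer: (182 - I*sqrt(10))**2/49 ≈ 675.8 - 23.491*I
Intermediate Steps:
r(S, n) = 6 + S*n (r(S, n) = n*S + 6 = S*n + 6 = 6 + S*n)
b = -I*sqrt(10)/7 (b = -sqrt(-2 + (-1*(-3)*(-3) - 1*(-1)))/7 = -sqrt(-2 + (3*(-3) + 1))/7 = -sqrt(-2 + (-9 + 1))/7 = -sqrt(-2 - 8)/7 = -I*sqrt(10)/7 ≈ -0.45175*I)
T(Y, x) = -I*sqrt(10)/7
(r(-5, -4) + T(0, -2*(-5)))**2 = ((6 - 5*(-4)) - I*sqrt(10)/7)**2 = ((6 + 20) - I*sqrt(10)/7)**2 = (26 - I*sqrt(10)/7)**2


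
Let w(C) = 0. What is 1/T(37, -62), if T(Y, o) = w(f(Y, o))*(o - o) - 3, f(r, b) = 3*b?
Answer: -⅓ ≈ -0.33333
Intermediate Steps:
T(Y, o) = -3 (T(Y, o) = 0*(o - o) - 3 = 0*0 - 3 = 0 - 3 = -3)
1/T(37, -62) = 1/(-3) = -⅓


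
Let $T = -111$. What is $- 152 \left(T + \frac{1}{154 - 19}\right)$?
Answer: $\frac{2277568}{135} \approx 16871.0$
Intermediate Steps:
$- 152 \left(T + \frac{1}{154 - 19}\right) = - 152 \left(-111 + \frac{1}{154 - 19}\right) = - 152 \left(-111 + \frac{1}{135}\right) = \left(-152\right) \left(- \frac{14984}{135}\right) = \frac{2277568}{135}$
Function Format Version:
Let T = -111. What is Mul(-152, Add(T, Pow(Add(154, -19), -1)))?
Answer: Rational(2277568, 135) ≈ 16871.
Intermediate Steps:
Mul(-152, Add(T, Pow(Add(154, -19), -1))) = Mul(-152, Add(-111, Pow(Add(154, -19), -1))) = Mul(-152, Add(-111, Pow(135, -1))) = Mul(-152, Add(-111, Rational(1, 135))) = Mul(-152, Rational(-14984, 135)) = Rational(2277568, 135)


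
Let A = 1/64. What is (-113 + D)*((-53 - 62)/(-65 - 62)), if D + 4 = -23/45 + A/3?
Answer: -7783591/73152 ≈ -106.40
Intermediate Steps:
A = 1/64 ≈ 0.015625
D = -12977/2880 (D = -4 + (-23/45 + (1/64)/3) = -4 + (-23*1/45 + (1/64)*(1/3)) = -4 + (-23/45 + 1/192) = -4 - 1457/2880 = -12977/2880 ≈ -4.5059)
(-113 + D)*((-53 - 62)/(-65 - 62)) = (-113 - 12977/2880)*((-53 - 62)/(-65 - 62)) = -(-7783591)/(576*(-127)) = -(-7783591)*(-1)/(576*127) = -338417/2880*115/127 = -7783591/73152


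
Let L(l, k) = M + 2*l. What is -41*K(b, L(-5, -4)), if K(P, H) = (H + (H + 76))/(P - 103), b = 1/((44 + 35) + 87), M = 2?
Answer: 3320/139 ≈ 23.885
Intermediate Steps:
b = 1/166 (b = 1/(79 + 87) = 1/166 ≈ 0.0060241)
L(l, k) = 2 + 2*l
K(P, H) = (76 + 2*H)/(-103 + P) (K(P, H) = (H + (76 + H))/(-103 + P) = (76 + 2*H)/(-103 + P))
-41*K(b, L(-5, -4)) = -82*(38 + (2 + 2*(-5)))/(-103 + 1/166) = -82*(38 + (2 - 10))/(-17097/166) = -82*(-166)*(38 - 8)/17097 = -82*(-166)*30/17097 = -41*(-3320/5699) = 3320/139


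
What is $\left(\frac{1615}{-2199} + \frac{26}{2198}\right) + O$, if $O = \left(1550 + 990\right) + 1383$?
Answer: $\frac{9478971725}{2416701} \approx 3922.3$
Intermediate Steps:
$O = 3923$ ($O = 2540 + 1383 = 3923$)
$\left(\frac{1615}{-2199} + \frac{26}{2198}\right) + O = \left(\frac{1615}{-2199} + \frac{26}{2198}\right) + 3923 = \left(1615 \left(- \frac{1}{2199}\right) + 26 \cdot \frac{1}{2198}\right) + 3923 = \left(- \frac{1615}{2199} + \frac{13}{1099}\right) + 3923 = - \frac{1746298}{2416701} + 3923 = \frac{9478971725}{2416701}$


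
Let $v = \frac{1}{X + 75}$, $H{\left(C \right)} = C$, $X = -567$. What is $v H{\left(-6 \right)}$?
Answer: $\frac{1}{82} \approx 0.012195$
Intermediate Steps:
$v = - \frac{1}{492}$ ($v = \frac{1}{-567 + 75} = \frac{1}{-492} = - \frac{1}{492} \approx -0.0020325$)
$v H{\left(-6 \right)} = \left(- \frac{1}{492}\right) \left(-6\right) = \frac{1}{82}$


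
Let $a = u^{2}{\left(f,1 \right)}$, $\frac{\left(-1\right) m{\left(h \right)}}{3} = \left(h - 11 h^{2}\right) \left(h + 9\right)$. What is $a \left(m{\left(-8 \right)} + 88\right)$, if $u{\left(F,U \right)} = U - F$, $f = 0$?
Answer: $2224$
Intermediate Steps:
$m{\left(h \right)} = - 3 \left(9 + h\right) \left(h - 11 h^{2}\right)$ ($m{\left(h \right)} = - 3 \left(h - 11 h^{2}\right) \left(h + 9\right) = - 3 \left(h - 11 h^{2}\right) \left(9 + h\right) = - 3 \left(9 + h\right) \left(h - 11 h^{2}\right)$)
$a = 1$ ($a = \left(1 - 0\right)^{2} = \left(1 + 0\right)^{2} = 1^{2} = 1$)
$a \left(m{\left(-8 \right)} + 88\right) = 1 \left(3 \left(-8\right) \left(-9 + 11 \left(-8\right)^{2} + 98 \left(-8\right)\right) + 88\right) = 1 \left(3 \left(-8\right) \left(-9 + 11 \cdot 64 - 784\right) + 88\right) = 1 \left(3 \left(-8\right) \left(-9 + 704 - 784\right) + 88\right) = 1 \left(3 \left(-8\right) \left(-89\right) + 88\right) = 1 \left(2136 + 88\right) = 1 \cdot 2224 = 2224$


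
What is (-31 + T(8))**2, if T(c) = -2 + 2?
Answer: 961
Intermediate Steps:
T(c) = 0
(-31 + T(8))**2 = (-31 + 0)**2 = (-31)**2 = 961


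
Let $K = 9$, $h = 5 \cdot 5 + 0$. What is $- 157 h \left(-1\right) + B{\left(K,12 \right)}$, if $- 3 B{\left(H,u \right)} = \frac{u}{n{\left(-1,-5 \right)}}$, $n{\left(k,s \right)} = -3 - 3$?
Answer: $\frac{11777}{3} \approx 3925.7$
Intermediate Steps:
$n{\left(k,s \right)} = -6$ ($n{\left(k,s \right)} = -3 - 3 = -6$)
$h = 25$ ($h = 25 + 0 = 25$)
$B{\left(H,u \right)} = \frac{u}{18}$ ($B{\left(H,u \right)} = - \frac{u \frac{1}{-6}}{3} = - \frac{u \left(- \frac{1}{6}\right)}{3} = - \frac{\left(- \frac{1}{6}\right) u}{3} = \frac{u}{18}$)
$- 157 h \left(-1\right) + B{\left(K,12 \right)} = - 157 \cdot 25 \left(-1\right) + \frac{1}{18} \cdot 12 = \left(-157\right) \left(-25\right) + \frac{2}{3} = 3925 + \frac{2}{3} = \frac{11777}{3}$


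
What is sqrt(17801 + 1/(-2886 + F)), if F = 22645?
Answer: 2*sqrt(1737458069910)/19759 ≈ 133.42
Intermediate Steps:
sqrt(17801 + 1/(-2886 + F)) = sqrt(17801 + 1/(-2886 + 22645)) = sqrt(17801 + 1/19759) = sqrt(351729960/19759) = 2*sqrt(1737458069910)/19759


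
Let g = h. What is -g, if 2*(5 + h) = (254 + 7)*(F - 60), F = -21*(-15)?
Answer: -66545/2 ≈ -33273.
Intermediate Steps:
F = 315
h = 66545/2 (h = -5 + ((254 + 7)*(315 - 60))/2 = -5 + (261*255)/2 = -5 + (½)*66555 = -5 + 66555/2 = 66545/2 ≈ 33273.)
g = 66545/2 ≈ 33273.
-g = -1*66545/2 = -66545/2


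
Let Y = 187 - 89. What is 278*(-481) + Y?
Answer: -133620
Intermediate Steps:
Y = 98
278*(-481) + Y = 278*(-481) + 98 = -133718 + 98 = -133620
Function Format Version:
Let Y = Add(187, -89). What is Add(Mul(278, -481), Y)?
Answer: -133620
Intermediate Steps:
Y = 98
Add(Mul(278, -481), Y) = Add(Mul(278, -481), 98) = Add(-133718, 98) = -133620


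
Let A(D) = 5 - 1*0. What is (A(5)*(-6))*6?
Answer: -180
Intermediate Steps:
A(D) = 5 (A(D) = 5 + 0 = 5)
(A(5)*(-6))*6 = (5*(-6))*6 = -30*6 = -180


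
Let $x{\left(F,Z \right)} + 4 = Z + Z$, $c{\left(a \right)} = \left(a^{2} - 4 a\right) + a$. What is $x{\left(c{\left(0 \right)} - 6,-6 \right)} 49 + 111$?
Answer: $-673$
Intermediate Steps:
$c{\left(a \right)} = a^{2} - 3 a$
$x{\left(F,Z \right)} = -4 + 2 Z$ ($x{\left(F,Z \right)} = -4 + \left(Z + Z\right) = -4 + 2 Z$)
$x{\left(c{\left(0 \right)} - 6,-6 \right)} 49 + 111 = \left(-4 + 2 \left(-6\right)\right) 49 + 111 = \left(-4 - 12\right) 49 + 111 = \left(-16\right) 49 + 111 = -784 + 111 = -673$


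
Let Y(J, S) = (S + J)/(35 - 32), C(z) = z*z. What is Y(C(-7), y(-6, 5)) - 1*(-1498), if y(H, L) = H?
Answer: 4537/3 ≈ 1512.3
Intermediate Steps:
C(z) = z²
Y(J, S) = J/3 + S/3 (Y(J, S) = (J + S)/3 = (J + S)*(⅓) = J/3 + S/3)
Y(C(-7), y(-6, 5)) - 1*(-1498) = ((⅓)*(-7)² + (⅓)*(-6)) - 1*(-1498) = ((⅓)*49 - 2) + 1498 = (49/3 - 2) + 1498 = 43/3 + 1498 = 4537/3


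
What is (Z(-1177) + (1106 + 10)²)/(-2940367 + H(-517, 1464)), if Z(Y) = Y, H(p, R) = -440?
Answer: -1244279/2940807 ≈ -0.42311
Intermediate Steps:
(Z(-1177) + (1106 + 10)²)/(-2940367 + H(-517, 1464)) = (-1177 + (1106 + 10)²)/(-2940367 - 440) = (-1177 + 1116²)/(-2940807) = (-1177 + 1245456)*(-1/2940807) = 1244279*(-1/2940807) = -1244279/2940807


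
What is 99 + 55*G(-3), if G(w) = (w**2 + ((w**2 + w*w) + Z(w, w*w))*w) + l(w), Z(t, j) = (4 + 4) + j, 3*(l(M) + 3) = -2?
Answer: -16148/3 ≈ -5382.7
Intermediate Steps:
l(M) = -11/3 (l(M) = -3 + (1/3)*(-2) = -3 - 2/3 = -11/3)
Z(t, j) = 8 + j
G(w) = -11/3 + w**2 + w*(8 + 3*w**2) (G(w) = (w**2 + ((w**2 + w*w) + (8 + w*w))*w) - 11/3 = (w**2 + ((w**2 + w**2) + (8 + w**2))*w) - 11/3 = (w**2 + (2*w**2 + (8 + w**2))*w) - 11/3 = (w**2 + (8 + 3*w**2)*w) - 11/3 = (w**2 + w*(8 + 3*w**2)) - 11/3 = -11/3 + w**2 + w*(8 + 3*w**2))
99 + 55*G(-3) = 99 + 55*(-11/3 + (-3)**2 + 3*(-3)**3 + 8*(-3)) = 99 + 55*(-11/3 + 9 + 3*(-27) - 24) = 99 + 55*(-11/3 + 9 - 81 - 24) = 99 + 55*(-299/3) = 99 - 16445/3 = -16148/3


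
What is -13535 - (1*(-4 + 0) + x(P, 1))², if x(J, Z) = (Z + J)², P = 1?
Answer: -13535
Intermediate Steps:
x(J, Z) = (J + Z)²
-13535 - (1*(-4 + 0) + x(P, 1))² = -13535 - (1*(-4 + 0) + (1 + 1)²)² = -13535 - (1*(-4) + 2²)² = -13535 - (-4 + 4)² = -13535 - 1*0² = -13535 - 1*0 = -13535 + 0 = -13535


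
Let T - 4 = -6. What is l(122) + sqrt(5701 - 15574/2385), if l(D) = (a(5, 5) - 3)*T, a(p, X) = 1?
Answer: 4 + sqrt(3599047415)/795 ≈ 79.462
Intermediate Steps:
T = -2 (T = 4 - 6 = -2)
l(D) = 4 (l(D) = (1 - 3)*(-2) = -2*(-2) = 4)
l(122) + sqrt(5701 - 15574/2385) = 4 + sqrt(5701 - 15574/2385) = 4 + sqrt(13581311/2385) = 4 + sqrt(3599047415)/795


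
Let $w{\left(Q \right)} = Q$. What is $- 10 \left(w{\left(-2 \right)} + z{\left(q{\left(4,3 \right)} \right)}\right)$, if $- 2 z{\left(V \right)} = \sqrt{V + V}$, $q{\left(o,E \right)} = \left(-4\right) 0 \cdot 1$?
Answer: $20$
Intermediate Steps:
$q{\left(o,E \right)} = 0$ ($q{\left(o,E \right)} = 0 \cdot 1 = 0$)
$z{\left(V \right)} = - \frac{\sqrt{2} \sqrt{V}}{2}$ ($z{\left(V \right)} = - \frac{\sqrt{V + V}}{2} = - \frac{\sqrt{2 V}}{2} = - \frac{\sqrt{2} \sqrt{V}}{2}$)
$- 10 \left(w{\left(-2 \right)} + z{\left(q{\left(4,3 \right)} \right)}\right) = - 10 \left(-2 - \frac{\sqrt{2} \sqrt{0}}{2}\right) = - 10 \left(-2 - \frac{1}{2} \sqrt{2} \cdot 0\right) = - 10 \left(-2 + 0\right) = \left(-10\right) \left(-2\right) = 20$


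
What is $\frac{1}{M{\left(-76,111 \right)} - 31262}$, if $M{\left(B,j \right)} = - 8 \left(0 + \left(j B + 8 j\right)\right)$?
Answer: $\frac{1}{29122} \approx 3.4338 \cdot 10^{-5}$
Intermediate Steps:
$M{\left(B,j \right)} = - 64 j - 8 B j$ ($M{\left(B,j \right)} = - 8 \left(0 + \left(B j + 8 j\right)\right) = - 8 \left(0 + \left(8 j + B j\right)\right) = - 8 \left(8 j + B j\right) = - 64 j - 8 B j$)
$\frac{1}{M{\left(-76,111 \right)} - 31262} = \frac{1}{\left(-8\right) 111 \left(8 - 76\right) - 31262} = \frac{1}{\left(-8\right) 111 \left(-68\right) - 31262} = \frac{1}{60384 - 31262} = \frac{1}{29122}$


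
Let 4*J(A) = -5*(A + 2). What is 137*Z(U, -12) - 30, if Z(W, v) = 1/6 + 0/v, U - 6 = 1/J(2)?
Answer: -43/6 ≈ -7.1667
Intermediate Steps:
J(A) = -5/2 - 5*A/4 (J(A) = (-5*(A + 2))/4 = (-5*(2 + A))/4 = (-10 - 5*A)/4 = -5/2 - 5*A/4)
U = 29/5 (U = 6 + 1/(-5/2 - 5/4*2) = 6 + 1/(-5/2 - 5/2) = 6 + 1/(-5) = 6 - 1/5 = 29/5 ≈ 5.8000)
Z(W, v) = 1/6 (Z(W, v) = 1*(1/6) + 0 = 1/6 + 0 = 1/6)
137*Z(U, -12) - 30 = 137*(1/6) - 30 = 137/6 - 30 = -43/6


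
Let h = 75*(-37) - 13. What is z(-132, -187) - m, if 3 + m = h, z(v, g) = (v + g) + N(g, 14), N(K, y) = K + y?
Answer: 2299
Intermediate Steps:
z(v, g) = 14 + v + 2*g (z(v, g) = (v + g) + (g + 14) = (g + v) + (14 + g) = 14 + v + 2*g)
h = -2788 (h = -2775 - 13 = -2788)
m = -2791 (m = -3 - 2788 = -2791)
z(-132, -187) - m = (14 - 132 + 2*(-187)) - 1*(-2791) = (14 - 132 - 374) + 2791 = -492 + 2791 = 2299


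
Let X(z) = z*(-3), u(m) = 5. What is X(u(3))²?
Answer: 225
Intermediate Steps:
X(z) = -3*z
X(u(3))² = (-3*5)² = (-15)² = 225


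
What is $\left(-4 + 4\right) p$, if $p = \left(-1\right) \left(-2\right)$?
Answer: $0$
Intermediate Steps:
$p = 2$
$\left(-4 + 4\right) p = \left(-4 + 4\right) 2 = 0 \cdot 2 = 0$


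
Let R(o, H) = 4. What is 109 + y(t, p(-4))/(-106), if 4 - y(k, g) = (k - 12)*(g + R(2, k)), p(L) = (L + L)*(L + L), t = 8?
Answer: 5639/53 ≈ 106.40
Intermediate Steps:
p(L) = 4*L² (p(L) = (2*L)*(2*L) = 4*L²)
y(k, g) = 4 - (-12 + k)*(4 + g) (y(k, g) = 4 - (k - 12)*(g + 4) = 4 - (-12 + k)*(4 + g))
109 + y(t, p(-4))/(-106) = 109 + (52 - 4*8 + 12*(4*(-4)²) - 1*4*(-4)²*8)/(-106) = 109 - (52 - 32 + 12*(4*16) - 1*4*16*8)/106 = 109 - (52 - 32 + 12*64 - 1*64*8)/106 = 109 - (52 - 32 + 768 - 512)/106 = 109 - 1/106*276 = 109 - 138/53 = 5639/53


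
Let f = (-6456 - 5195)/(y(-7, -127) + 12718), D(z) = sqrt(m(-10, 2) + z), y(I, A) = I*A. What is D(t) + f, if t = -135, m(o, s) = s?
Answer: -11651/13607 + I*sqrt(133) ≈ -0.85625 + 11.533*I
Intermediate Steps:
y(I, A) = A*I
D(z) = sqrt(2 + z)
f = -11651/13607 (f = (-6456 - 5195)/(-127*(-7) + 12718) = -11651/(889 + 12718) = -11651/13607 ≈ -0.85625)
D(t) + f = sqrt(2 - 135) - 11651/13607 = sqrt(-133) - 11651/13607 = I*sqrt(133) - 11651/13607 = -11651/13607 + I*sqrt(133)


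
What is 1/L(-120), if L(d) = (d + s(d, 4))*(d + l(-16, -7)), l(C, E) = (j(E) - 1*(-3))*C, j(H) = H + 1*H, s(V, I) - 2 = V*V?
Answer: 1/799792 ≈ 1.2503e-6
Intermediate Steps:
s(V, I) = 2 + V**2 (s(V, I) = 2 + V*V = 2 + V**2)
j(H) = 2*H (j(H) = H + H = 2*H)
l(C, E) = C*(3 + 2*E) (l(C, E) = (2*E - 1*(-3))*C = (2*E + 3)*C = (3 + 2*E)*C = C*(3 + 2*E))
L(d) = (176 + d)*(2 + d + d**2) (L(d) = (d + (2 + d**2))*(d - 16*(3 + 2*(-7))) = (2 + d + d**2)*(d - 16*(3 - 14)) = (2 + d + d**2)*(d - 16*(-11)) = (2 + d + d**2)*(d + 176) = (2 + d + d**2)*(176 + d) = (176 + d)*(2 + d + d**2))
1/L(-120) = 1/(352 + (-120)**3 + 177*(-120)**2 + 178*(-120)) = 1/(352 - 1728000 + 177*14400 - 21360) = 1/(352 - 1728000 + 2548800 - 21360) = 1/799792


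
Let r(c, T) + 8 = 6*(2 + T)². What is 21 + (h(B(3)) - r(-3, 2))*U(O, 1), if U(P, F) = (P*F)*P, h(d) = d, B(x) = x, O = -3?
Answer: -744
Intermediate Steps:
r(c, T) = -8 + 6*(2 + T)²
U(P, F) = F*P² (U(P, F) = (F*P)*P = F*P²)
21 + (h(B(3)) - r(-3, 2))*U(O, 1) = 21 + (3 - (-8 + 6*(2 + 2)²))*(1*(-3)²) = 21 + (3 - (-8 + 6*4²))*(1*9) = 21 + (3 - (-8 + 6*16))*9 = 21 + (3 - (-8 + 96))*9 = 21 + (3 - 1*88)*9 = 21 + (3 - 88)*9 = 21 - 85*9 = 21 - 765 = -744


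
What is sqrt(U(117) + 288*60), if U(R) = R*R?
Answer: 3*sqrt(3441) ≈ 175.98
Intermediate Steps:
U(R) = R**2
sqrt(U(117) + 288*60) = sqrt(117**2 + 288*60) = sqrt(13689 + 17280) = sqrt(30969) = 3*sqrt(3441)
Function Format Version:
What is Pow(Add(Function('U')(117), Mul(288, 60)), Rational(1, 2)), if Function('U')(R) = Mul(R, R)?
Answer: Mul(3, Pow(3441, Rational(1, 2))) ≈ 175.98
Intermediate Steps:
Function('U')(R) = Pow(R, 2)
Pow(Add(Function('U')(117), Mul(288, 60)), Rational(1, 2)) = Pow(Add(Pow(117, 2), Mul(288, 60)), Rational(1, 2)) = Pow(Add(13689, 17280), Rational(1, 2)) = Pow(30969, Rational(1, 2)) = Mul(3, Pow(3441, Rational(1, 2)))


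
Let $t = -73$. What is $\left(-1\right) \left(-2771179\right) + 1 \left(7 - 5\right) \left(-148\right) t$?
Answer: $2792787$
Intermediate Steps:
$\left(-1\right) \left(-2771179\right) + 1 \left(7 - 5\right) \left(-148\right) t = \left(-1\right) \left(-2771179\right) + 1 \left(7 - 5\right) \left(-148\right) \left(-73\right) = 2771179 + 1 \cdot 2 \left(-148\right) \left(-73\right) = 2771179 + 2 \left(-148\right) \left(-73\right) = 2771179 - -21608 = 2771179 + 21608 = 2792787$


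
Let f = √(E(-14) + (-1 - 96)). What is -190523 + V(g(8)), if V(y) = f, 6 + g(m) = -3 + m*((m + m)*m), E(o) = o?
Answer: -190523 + I*√111 ≈ -1.9052e+5 + 10.536*I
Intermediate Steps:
g(m) = -9 + 2*m³ (g(m) = -6 + (-3 + m*((m + m)*m)) = -6 + (-3 + m*((2*m)*m)) = -6 + (-3 + m*(2*m²)) = -6 + (-3 + 2*m³) = -9 + 2*m³)
f = I*√111 (f = √(-14 + (-1 - 96)) = √(-14 - 97) = √(-111) = I*√111 ≈ 10.536*I)
V(y) = I*√111
-190523 + V(g(8)) = -190523 + I*√111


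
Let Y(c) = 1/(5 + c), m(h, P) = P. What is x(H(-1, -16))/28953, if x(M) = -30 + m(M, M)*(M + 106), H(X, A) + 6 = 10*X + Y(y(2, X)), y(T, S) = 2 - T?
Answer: -36379/723825 ≈ -0.050259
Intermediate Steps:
H(X, A) = -29/5 + 10*X (H(X, A) = -6 + (10*X + 1/(5 + (2 - 1*2))) = -6 + (10*X + 1/(5 + (2 - 2))) = -6 + (10*X + 1/(5 + 0)) = -6 + (10*X + 1/5) = -6 + (10*X + ⅕) = -6 + (⅕ + 10*X) = -29/5 + 10*X)
x(M) = -30 + M*(106 + M) (x(M) = -30 + M*(M + 106) = -30 + M*(106 + M))
x(H(-1, -16))/28953 = (-30 + (-29/5 + 10*(-1))² + 106*(-29/5 + 10*(-1)))/28953 = (-30 + (-29/5 - 10)² + 106*(-29/5 - 10))*(1/28953) = (-30 + (-79/5)² + 106*(-79/5))*(1/28953) = (-30 + 6241/25 - 8374/5)*(1/28953) = -36379/25*1/28953 = -36379/723825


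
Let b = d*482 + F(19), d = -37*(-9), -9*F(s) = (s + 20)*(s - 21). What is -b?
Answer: -481544/3 ≈ -1.6051e+5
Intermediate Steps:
F(s) = -(-21 + s)*(20 + s)/9 (F(s) = -(s + 20)*(s - 21)/9 = -(20 + s)*(-21 + s)/9 = -(-21 + s)*(20 + s)/9)
d = 333
b = 481544/3 (b = 333*482 + (140/3 - 1/9*19**2 + (1/9)*19) = 160506 + (140/3 - 1/9*361 + 19/9) = 160506 + (140/3 - 361/9 + 19/9) = 160506 + 26/3 = 481544/3 ≈ 1.6051e+5)
-b = -1*481544/3 = -481544/3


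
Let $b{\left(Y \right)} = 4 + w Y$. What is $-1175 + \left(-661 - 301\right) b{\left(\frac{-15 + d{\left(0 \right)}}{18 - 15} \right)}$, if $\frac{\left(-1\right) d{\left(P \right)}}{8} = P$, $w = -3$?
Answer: $-19453$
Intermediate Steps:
$d{\left(P \right)} = - 8 P$
$b{\left(Y \right)} = 4 - 3 Y$
$-1175 + \left(-661 - 301\right) b{\left(\frac{-15 + d{\left(0 \right)}}{18 - 15} \right)} = -1175 + \left(-661 - 301\right) \left(4 - 3 \frac{-15 - 0}{18 - 15}\right) = -1175 + \left(-661 - 301\right) \left(4 - 3 \frac{-15 + 0}{3}\right) = -1175 - 962 \left(4 - 3 \left(\left(-15\right) \frac{1}{3}\right)\right) = -1175 - 962 \left(4 - -15\right) = -1175 - 962 \left(4 + 15\right) = -1175 - 18278 = -19453$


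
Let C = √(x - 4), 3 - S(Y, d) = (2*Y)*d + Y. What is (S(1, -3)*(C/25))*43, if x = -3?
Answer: 344*I*√7/25 ≈ 36.406*I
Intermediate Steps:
S(Y, d) = 3 - Y - 2*Y*d (S(Y, d) = 3 - ((2*Y)*d + Y) = 3 - (2*Y*d + Y) = 3 - (Y + 2*Y*d) = 3 + (-Y - 2*Y*d) = 3 - Y - 2*Y*d)
C = I*√7 (C = √(-3 - 4) = √(-7) = I*√7 ≈ 2.6458*I)
(S(1, -3)*(C/25))*43 = ((3 - 1*1 - 2*1*(-3))*((I*√7)/25))*43 = ((3 - 1 + 6)*((I*√7)*(1/25)))*43 = (8*(I*√7/25))*43 = (8*I*√7/25)*43 = 344*I*√7/25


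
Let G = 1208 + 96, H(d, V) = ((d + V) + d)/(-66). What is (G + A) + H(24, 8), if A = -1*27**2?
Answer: 18947/33 ≈ 574.15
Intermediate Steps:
H(d, V) = -d/33 - V/66 (H(d, V) = ((V + d) + d)*(-1/66) = (V + 2*d)*(-1/66) = -d/33 - V/66)
A = -729 (A = -1*729 = -729)
G = 1304
(G + A) + H(24, 8) = (1304 - 729) + (-1/33*24 - 1/66*8) = 575 + (-8/11 - 4/33) = 575 - 28/33 = 18947/33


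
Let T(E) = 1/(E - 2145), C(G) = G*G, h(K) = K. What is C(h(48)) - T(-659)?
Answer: 6460417/2804 ≈ 2304.0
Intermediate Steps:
C(G) = G²
T(E) = 1/(-2145 + E)
C(h(48)) - T(-659) = 48² - 1/(-2145 - 659) = 2304 - 1/(-2804) = 2304 - 1*(-1/2804) = 2304 + 1/2804 = 6460417/2804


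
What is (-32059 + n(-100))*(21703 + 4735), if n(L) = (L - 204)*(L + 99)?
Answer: -839538690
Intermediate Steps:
n(L) = (-204 + L)*(99 + L)
(-32059 + n(-100))*(21703 + 4735) = (-32059 + (-20196 + (-100)² - 105*(-100)))*(21703 + 4735) = (-32059 + (-20196 + 10000 + 10500))*26438 = (-32059 + 304)*26438 = -31755*26438 = -839538690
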